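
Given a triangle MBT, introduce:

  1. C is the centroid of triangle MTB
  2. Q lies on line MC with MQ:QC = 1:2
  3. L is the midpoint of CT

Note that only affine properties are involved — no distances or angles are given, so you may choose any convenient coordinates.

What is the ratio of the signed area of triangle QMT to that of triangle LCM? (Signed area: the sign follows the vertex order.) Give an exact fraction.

Work in coordinates with M = (0, 0), B = (1, 0), T = (0, 1).
1. C is the centroid of triangle MTB ⇒ C = (1/3, 1/3)
2. Q lies on line MC with MQ:QC = 1:2 ⇒ Q = (1/9, 1/9)
3. L is the midpoint of CT ⇒ L = (1/6, 2/3)
2·[QMT] = -1/9, 2·[LCM] = -1/6
[QMT]:[LCM] = -1/9:-1/6 = 2/3

[QMT]:[LCM] = 2/3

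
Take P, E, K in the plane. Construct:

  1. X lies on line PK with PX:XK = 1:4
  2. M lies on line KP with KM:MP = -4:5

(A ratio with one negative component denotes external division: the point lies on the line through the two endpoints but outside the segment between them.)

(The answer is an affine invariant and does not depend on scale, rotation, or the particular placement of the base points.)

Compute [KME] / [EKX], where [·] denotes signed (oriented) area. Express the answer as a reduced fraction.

[KME]:[EKX] = -5

Choose coordinates P = (0, 0), E = (1, 0), K = (0, 1).
1. X lies on line PK with PX:XK = 1:4 ⇒ X = (0, 1/5)
2. M lies on line KP with KM:MP = -4:5 ⇒ M = (0, 5)
2·[KME] = -4, 2·[EKX] = 4/5
[KME]:[EKX] = -4:4/5 = -5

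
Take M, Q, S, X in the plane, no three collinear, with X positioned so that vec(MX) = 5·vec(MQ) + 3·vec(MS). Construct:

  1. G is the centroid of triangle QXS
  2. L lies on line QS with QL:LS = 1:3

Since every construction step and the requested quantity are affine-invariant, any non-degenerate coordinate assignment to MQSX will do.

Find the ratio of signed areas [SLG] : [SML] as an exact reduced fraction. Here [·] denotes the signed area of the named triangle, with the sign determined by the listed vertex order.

Work in coordinates with M = (0, 0), Q = (1, 0), S = (0, 1), X = (5, 3).
1. G is the centroid of triangle QXS ⇒ G = (2, 4/3)
2. L lies on line QS with QL:LS = 1:3 ⇒ L = (3/4, 1/4)
2·[SLG] = 7/4, 2·[SML] = 3/4
[SLG]:[SML] = 7/4:3/4 = 7/3

[SLG]:[SML] = 7/3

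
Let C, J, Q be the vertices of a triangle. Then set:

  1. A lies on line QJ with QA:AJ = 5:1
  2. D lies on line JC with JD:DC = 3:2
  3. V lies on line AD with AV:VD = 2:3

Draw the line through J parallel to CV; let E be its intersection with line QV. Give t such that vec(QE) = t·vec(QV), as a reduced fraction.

t = 38/33

Assign C = (0, 0), J = (1, 0), Q = (0, 1) — the answer is frame-independent, so this choice is without loss of generality.
1. A lies on line QJ with QA:AJ = 5:1 ⇒ A = (5/6, 1/6)
2. D lies on line JC with JD:DC = 3:2 ⇒ D = (2/5, 0)
3. V lies on line AD with AV:VD = 2:3 ⇒ V = (33/50, 1/10)
through J parallel to CV: direction (33/50, 1/10); meets QV at E = (19/25, -2/55)
E = Q + t·(V−Q) with t = 38/33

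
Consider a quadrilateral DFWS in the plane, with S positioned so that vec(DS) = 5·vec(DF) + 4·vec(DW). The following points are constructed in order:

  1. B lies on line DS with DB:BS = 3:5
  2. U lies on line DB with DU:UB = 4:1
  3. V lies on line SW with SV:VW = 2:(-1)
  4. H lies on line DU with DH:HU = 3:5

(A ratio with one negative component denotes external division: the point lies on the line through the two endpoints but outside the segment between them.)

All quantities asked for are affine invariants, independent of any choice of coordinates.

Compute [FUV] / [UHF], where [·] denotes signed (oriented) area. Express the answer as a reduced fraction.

[FUV]:[UHF] = 124/15

Set D = (0, 0), F = (1, 0), W = (0, 1), S = (5, 4); any affine frame gives the same invariant.
1. B lies on line DS with DB:BS = 3:5 ⇒ B = (15/8, 3/2)
2. U lies on line DB with DU:UB = 4:1 ⇒ U = (3/2, 6/5)
3. V lies on line SW with SV:VW = 2:(-1) ⇒ V = (-5, -2)
4. H lies on line DU with DH:HU = 3:5 ⇒ H = (9/16, 9/20)
2·[FUV] = 31/5, 2·[UHF] = 3/4
[FUV]:[UHF] = 31/5:3/4 = 124/15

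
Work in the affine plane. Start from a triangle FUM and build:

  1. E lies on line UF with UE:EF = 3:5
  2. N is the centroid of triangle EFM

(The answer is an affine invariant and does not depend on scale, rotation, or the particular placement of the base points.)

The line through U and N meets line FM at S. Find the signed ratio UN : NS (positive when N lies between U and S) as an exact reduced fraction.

Assign F = (0, 0), U = (1, 0), M = (0, 1) — the answer is frame-independent, so this choice is without loss of generality.
1. E lies on line UF with UE:EF = 3:5 ⇒ E = (5/8, 0)
2. N is the centroid of triangle EFM ⇒ N = (5/24, 1/3)
line UN meets FM at S = (0, 8/19)
N = U + t·(S−U) with t = 19/24, so UN:NS = 19/24:5/24

UN:NS = 19/5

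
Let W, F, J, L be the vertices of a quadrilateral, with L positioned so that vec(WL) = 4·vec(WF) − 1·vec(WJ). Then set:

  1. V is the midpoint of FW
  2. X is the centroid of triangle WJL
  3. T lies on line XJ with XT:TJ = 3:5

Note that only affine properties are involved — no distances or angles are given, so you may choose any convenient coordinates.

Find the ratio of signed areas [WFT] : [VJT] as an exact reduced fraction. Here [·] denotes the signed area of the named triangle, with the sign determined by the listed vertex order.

[WFT]:[VJT] = -18/25

Work in coordinates with W = (0, 0), F = (1, 0), J = (0, 1), L = (4, -1).
1. V is the midpoint of FW ⇒ V = (1/2, 0)
2. X is the centroid of triangle WJL ⇒ X = (4/3, 0)
3. T lies on line XJ with XT:TJ = 3:5 ⇒ T = (5/6, 3/8)
2·[WFT] = 3/8, 2·[VJT] = -25/48
[WFT]:[VJT] = 3/8:-25/48 = -18/25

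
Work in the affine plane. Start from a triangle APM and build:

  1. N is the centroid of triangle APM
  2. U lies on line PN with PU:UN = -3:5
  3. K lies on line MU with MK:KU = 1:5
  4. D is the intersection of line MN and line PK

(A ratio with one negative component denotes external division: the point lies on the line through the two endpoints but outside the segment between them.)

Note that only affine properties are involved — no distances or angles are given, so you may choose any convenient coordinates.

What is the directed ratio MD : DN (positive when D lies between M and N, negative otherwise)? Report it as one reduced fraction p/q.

MD:DN = -3/10

Set A = (0, 0), P = (1, 0), M = (0, 1); any affine frame gives the same invariant.
1. N is the centroid of triangle APM ⇒ N = (1/3, 1/3)
2. U lies on line PN with PU:UN = -3:5 ⇒ U = (2, -1/2)
3. K lies on line MU with MK:KU = 1:5 ⇒ K = (1/3, 3/4)
4. D is the intersection of line MN and line PK ⇒ D = (-1/7, 9/7)
D = M + t·(N−M) with t = -3/7, so MD:DN = t:(1−t) = -3/7:10/7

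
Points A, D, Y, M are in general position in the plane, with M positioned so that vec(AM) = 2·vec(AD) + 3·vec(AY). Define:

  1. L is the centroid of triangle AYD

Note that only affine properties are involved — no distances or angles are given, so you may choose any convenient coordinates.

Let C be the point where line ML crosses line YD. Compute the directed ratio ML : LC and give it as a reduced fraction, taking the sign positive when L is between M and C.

Work in coordinates with A = (0, 0), D = (1, 0), Y = (0, 1), M = (2, 3).
1. L is the centroid of triangle AYD ⇒ L = (1/3, 1/3)
line ML meets YD at C = (6/13, 7/13)
L = M + t·(C−M) with t = 13/12, so ML:LC = 13/12:-1/12

ML:LC = -13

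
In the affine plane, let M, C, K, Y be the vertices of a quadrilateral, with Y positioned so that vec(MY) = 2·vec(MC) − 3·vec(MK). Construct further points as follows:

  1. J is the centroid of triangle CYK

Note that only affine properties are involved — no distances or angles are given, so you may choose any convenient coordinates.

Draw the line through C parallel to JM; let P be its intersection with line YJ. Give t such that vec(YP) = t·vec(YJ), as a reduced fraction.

Choose coordinates M = (0, 0), C = (1, 0), K = (0, 1), Y = (2, -3).
1. J is the centroid of triangle CYK ⇒ J = (1, -2/3)
through C parallel to JM: direction (-1, 2/3); meets YJ at P = (3/5, 4/15)
P = Y + t·(J−Y) with t = 7/5

t = 7/5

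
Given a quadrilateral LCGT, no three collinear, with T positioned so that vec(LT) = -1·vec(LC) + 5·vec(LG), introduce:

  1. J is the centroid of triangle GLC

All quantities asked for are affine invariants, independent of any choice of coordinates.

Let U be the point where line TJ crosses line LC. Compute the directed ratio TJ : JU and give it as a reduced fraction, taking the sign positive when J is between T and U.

TJ:JU = 14

Work in coordinates with L = (0, 0), C = (1, 0), G = (0, 1), T = (-1, 5).
1. J is the centroid of triangle GLC ⇒ J = (1/3, 1/3)
line TJ meets LC at U = (3/7, 0)
J = T + t·(U−T) with t = 14/15, so TJ:JU = 14/15:1/15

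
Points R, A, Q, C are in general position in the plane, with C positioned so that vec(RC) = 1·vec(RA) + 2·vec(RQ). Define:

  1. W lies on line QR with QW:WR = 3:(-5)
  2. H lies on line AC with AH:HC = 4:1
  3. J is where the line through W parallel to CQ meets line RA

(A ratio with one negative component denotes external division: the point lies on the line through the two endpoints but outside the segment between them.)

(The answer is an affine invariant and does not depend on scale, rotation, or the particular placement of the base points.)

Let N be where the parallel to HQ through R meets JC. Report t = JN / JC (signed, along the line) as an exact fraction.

Set R = (0, 0), A = (1, 0), Q = (0, 1), C = (1, 2); any affine frame gives the same invariant.
1. W lies on line QR with QW:WR = 3:(-5) ⇒ W = (0, 5/2)
2. H lies on line AC with AH:HC = 4:1 ⇒ H = (1, 8/5)
3. J is where the line through W parallel to CQ meets line RA ⇒ J = (-5/2, 0)
through R parallel to HQ: direction (-1, -3/5); meets JC at N = (50, 30)
N = J + t·(C−J) with t = 15

t = 15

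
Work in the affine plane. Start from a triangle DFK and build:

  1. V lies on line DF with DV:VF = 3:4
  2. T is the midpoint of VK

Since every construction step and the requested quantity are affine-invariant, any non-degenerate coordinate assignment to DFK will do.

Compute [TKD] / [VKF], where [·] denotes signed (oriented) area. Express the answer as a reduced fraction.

Choose coordinates D = (0, 0), F = (1, 0), K = (0, 1).
1. V lies on line DF with DV:VF = 3:4 ⇒ V = (3/7, 0)
2. T is the midpoint of VK ⇒ T = (3/14, 1/2)
2·[TKD] = 3/14, 2·[VKF] = -4/7
[TKD]:[VKF] = 3/14:-4/7 = -3/8

[TKD]:[VKF] = -3/8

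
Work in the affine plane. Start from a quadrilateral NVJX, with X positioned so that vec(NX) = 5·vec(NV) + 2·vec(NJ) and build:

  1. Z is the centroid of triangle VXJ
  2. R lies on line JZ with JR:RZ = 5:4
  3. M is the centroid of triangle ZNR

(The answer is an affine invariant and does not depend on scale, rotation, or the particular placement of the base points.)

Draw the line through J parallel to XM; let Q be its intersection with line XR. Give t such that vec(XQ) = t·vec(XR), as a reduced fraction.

t = 73/33

Choose coordinates N = (0, 0), V = (1, 0), J = (0, 1), X = (5, 2).
1. Z is the centroid of triangle VXJ ⇒ Z = (2, 1)
2. R lies on line JZ with JR:RZ = 5:4 ⇒ R = (10/9, 1)
3. M is the centroid of triangle ZNR ⇒ M = (28/27, 2/3)
through J parallel to XM: direction (-107/27, -4/3); meets XR at Q = (-1070/297, -7/33)
Q = X + t·(R−X) with t = 73/33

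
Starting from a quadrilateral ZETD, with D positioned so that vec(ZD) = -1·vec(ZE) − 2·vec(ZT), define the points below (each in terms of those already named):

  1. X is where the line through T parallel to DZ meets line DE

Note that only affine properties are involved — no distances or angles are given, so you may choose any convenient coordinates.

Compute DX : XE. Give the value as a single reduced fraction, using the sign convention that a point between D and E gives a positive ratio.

DX:XE = -1/3

Choose coordinates Z = (0, 0), E = (1, 0), T = (0, 1), D = (-1, -2).
1. X is where the line through T parallel to DZ meets line DE ⇒ X = (-2, -3)
X = D + t·(E−D) with t = -1/2, so DX:XE = t:(1−t) = -1/2:3/2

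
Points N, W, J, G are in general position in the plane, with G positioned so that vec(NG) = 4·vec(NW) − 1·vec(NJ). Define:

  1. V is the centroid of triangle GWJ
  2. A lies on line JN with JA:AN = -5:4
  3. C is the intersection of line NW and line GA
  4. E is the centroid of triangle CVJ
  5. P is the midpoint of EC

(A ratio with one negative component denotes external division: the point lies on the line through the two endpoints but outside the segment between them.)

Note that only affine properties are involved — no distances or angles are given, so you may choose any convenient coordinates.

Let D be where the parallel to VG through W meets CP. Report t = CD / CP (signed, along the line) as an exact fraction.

t = 39/10

Set N = (0, 0), W = (1, 0), J = (0, 1), G = (4, -1); any affine frame gives the same invariant.
1. V is the centroid of triangle GWJ ⇒ V = (5/3, 0)
2. A lies on line JN with JA:AN = -5:4 ⇒ A = (0, -4)
3. C is the intersection of line NW and line GA ⇒ C = (16/3, 0)
4. E is the centroid of triangle CVJ ⇒ E = (7/3, 1/3)
5. P is the midpoint of EC ⇒ P = (23/6, 1/6)
through W parallel to VG: direction (7/3, -1); meets CP at D = (-31/60, 13/20)
D = C + t·(P−C) with t = 39/10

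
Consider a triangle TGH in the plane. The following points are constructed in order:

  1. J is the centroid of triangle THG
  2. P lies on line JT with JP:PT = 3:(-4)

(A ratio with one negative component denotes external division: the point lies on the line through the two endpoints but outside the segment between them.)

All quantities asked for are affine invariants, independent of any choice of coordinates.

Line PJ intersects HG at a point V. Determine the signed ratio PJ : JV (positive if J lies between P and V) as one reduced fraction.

PJ:JV = -6

Assign T = (0, 0), G = (1, 0), H = (0, 1) — the answer is frame-independent, so this choice is without loss of generality.
1. J is the centroid of triangle THG ⇒ J = (1/3, 1/3)
2. P lies on line JT with JP:PT = 3:(-4) ⇒ P = (4/3, 4/3)
line PJ meets HG at V = (1/2, 1/2)
J = P + t·(V−P) with t = 6/5, so PJ:JV = 6/5:-1/5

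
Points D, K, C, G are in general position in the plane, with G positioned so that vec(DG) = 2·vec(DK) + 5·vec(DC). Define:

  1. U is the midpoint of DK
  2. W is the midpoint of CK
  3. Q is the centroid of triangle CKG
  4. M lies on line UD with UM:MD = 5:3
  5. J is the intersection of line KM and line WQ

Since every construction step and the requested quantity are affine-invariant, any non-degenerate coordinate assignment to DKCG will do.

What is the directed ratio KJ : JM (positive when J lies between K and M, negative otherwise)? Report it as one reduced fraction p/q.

Assign D = (0, 0), K = (1, 0), C = (0, 1), G = (2, 5) — the answer is frame-independent, so this choice is without loss of generality.
1. U is the midpoint of DK ⇒ U = (1/2, 0)
2. W is the midpoint of CK ⇒ W = (1/2, 1/2)
3. Q is the centroid of triangle CKG ⇒ Q = (1, 2)
4. M lies on line UD with UM:MD = 5:3 ⇒ M = (3/16, 0)
5. J is the intersection of line KM and line WQ ⇒ J = (1/3, 0)
J = K + t·(M−K) with t = 32/39, so KJ:JM = t:(1−t) = 32/39:7/39

KJ:JM = 32/7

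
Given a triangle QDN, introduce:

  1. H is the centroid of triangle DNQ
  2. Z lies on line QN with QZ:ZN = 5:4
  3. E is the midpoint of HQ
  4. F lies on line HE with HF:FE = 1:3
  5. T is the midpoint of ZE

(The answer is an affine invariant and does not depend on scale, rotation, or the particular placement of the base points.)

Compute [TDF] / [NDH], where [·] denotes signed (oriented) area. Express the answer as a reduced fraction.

Work in coordinates with Q = (0, 0), D = (1, 0), N = (0, 1).
1. H is the centroid of triangle DNQ ⇒ H = (1/3, 1/3)
2. Z lies on line QN with QZ:ZN = 5:4 ⇒ Z = (0, 5/9)
3. E is the midpoint of HQ ⇒ E = (1/6, 1/6)
4. F lies on line HE with HF:FE = 1:3 ⇒ F = (7/24, 7/24)
5. T is the midpoint of ZE ⇒ T = (1/12, 13/36)
2·[TDF] = 5/432, 2·[NDH] = -1/3
[TDF]:[NDH] = 5/432:-1/3 = -5/144

[TDF]:[NDH] = -5/144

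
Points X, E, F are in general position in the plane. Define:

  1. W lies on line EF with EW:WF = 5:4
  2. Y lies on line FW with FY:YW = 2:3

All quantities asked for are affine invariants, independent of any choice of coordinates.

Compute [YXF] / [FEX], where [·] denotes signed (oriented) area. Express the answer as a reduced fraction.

[YXF]:[FEX] = 8/45

Assign X = (0, 0), E = (1, 0), F = (0, 1) — the answer is frame-independent, so this choice is without loss of generality.
1. W lies on line EF with EW:WF = 5:4 ⇒ W = (4/9, 5/9)
2. Y lies on line FW with FY:YW = 2:3 ⇒ Y = (8/45, 37/45)
2·[YXF] = -8/45, 2·[FEX] = -1
[YXF]:[FEX] = -8/45:-1 = 8/45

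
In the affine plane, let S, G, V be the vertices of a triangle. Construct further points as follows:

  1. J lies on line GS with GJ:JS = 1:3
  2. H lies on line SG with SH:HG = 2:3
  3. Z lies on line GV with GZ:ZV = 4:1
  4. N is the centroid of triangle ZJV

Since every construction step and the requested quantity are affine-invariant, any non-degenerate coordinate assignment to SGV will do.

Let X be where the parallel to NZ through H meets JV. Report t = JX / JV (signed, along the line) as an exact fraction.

t = 21/10

Set S = (0, 0), G = (1, 0), V = (0, 1); any affine frame gives the same invariant.
1. J lies on line GS with GJ:JS = 1:3 ⇒ J = (3/4, 0)
2. H lies on line SG with SH:HG = 2:3 ⇒ H = (2/5, 0)
3. Z lies on line GV with GZ:ZV = 4:1 ⇒ Z = (1/5, 4/5)
4. N is the centroid of triangle ZJV ⇒ N = (19/60, 3/5)
through H parallel to NZ: direction (-7/60, 1/5); meets JV at X = (-33/40, 21/10)
X = J + t·(V−J) with t = 21/10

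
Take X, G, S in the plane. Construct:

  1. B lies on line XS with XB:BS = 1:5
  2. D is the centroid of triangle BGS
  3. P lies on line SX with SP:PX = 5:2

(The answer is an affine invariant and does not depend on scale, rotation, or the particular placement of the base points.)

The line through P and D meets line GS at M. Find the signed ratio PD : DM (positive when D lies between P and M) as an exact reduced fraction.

Set X = (0, 0), G = (1, 0), S = (0, 1); any affine frame gives the same invariant.
1. B lies on line XS with XB:BS = 1:5 ⇒ B = (0, 1/6)
2. D is the centroid of triangle BGS ⇒ D = (1/3, 7/18)
3. P lies on line SX with SP:PX = 5:2 ⇒ P = (0, 2/7)
line PD meets GS at M = (6/11, 5/11)
D = P + t·(M−P) with t = 11/18, so PD:DM = 11/18:7/18

PD:DM = 11/7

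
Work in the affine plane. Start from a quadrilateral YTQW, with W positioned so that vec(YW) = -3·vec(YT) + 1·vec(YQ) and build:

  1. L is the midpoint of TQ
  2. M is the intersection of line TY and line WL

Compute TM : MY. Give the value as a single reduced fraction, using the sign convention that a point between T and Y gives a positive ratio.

Set Y = (0, 0), T = (1, 0), Q = (0, 1), W = (-3, 1); any affine frame gives the same invariant.
1. L is the midpoint of TQ ⇒ L = (1/2, 1/2)
2. M is the intersection of line TY and line WL ⇒ M = (4, 0)
M = T + t·(Y−T) with t = -3, so TM:MY = t:(1−t) = -3:4

TM:MY = -3/4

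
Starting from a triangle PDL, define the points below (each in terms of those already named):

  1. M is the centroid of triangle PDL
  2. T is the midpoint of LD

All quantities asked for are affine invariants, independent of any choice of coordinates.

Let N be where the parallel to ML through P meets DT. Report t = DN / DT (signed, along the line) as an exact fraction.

t = 4

Assign P = (0, 0), D = (1, 0), L = (0, 1) — the answer is frame-independent, so this choice is without loss of generality.
1. M is the centroid of triangle PDL ⇒ M = (1/3, 1/3)
2. T is the midpoint of LD ⇒ T = (1/2, 1/2)
through P parallel to ML: direction (-1/3, 2/3); meets DT at N = (-1, 2)
N = D + t·(T−D) with t = 4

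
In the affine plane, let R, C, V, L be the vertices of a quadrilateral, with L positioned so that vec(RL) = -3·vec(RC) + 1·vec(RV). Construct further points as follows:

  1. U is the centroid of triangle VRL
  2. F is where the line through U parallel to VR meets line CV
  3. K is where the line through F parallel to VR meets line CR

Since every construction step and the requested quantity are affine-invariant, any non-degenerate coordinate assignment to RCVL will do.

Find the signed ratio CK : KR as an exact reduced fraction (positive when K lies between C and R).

Assign R = (0, 0), C = (1, 0), V = (0, 1), L = (-3, 1) — the answer is frame-independent, so this choice is without loss of generality.
1. U is the centroid of triangle VRL ⇒ U = (-1, 2/3)
2. F is where the line through U parallel to VR meets line CV ⇒ F = (-1, 2)
3. K is where the line through F parallel to VR meets line CR ⇒ K = (-1, 0)
K = C + t·(R−C) with t = 2, so CK:KR = t:(1−t) = 2:-1

CK:KR = -2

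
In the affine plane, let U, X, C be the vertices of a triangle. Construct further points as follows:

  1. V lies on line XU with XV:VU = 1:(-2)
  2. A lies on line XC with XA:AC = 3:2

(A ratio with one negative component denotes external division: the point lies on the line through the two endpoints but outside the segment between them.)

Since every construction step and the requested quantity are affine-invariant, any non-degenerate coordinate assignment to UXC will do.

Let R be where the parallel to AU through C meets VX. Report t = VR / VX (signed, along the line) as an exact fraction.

Work in coordinates with U = (0, 0), X = (1, 0), C = (0, 1).
1. V lies on line XU with XV:VU = 1:(-2) ⇒ V = (2, 0)
2. A lies on line XC with XA:AC = 3:2 ⇒ A = (2/5, 3/5)
through C parallel to AU: direction (-2/5, -3/5); meets VX at R = (-2/3, 0)
R = V + t·(X−V) with t = 8/3

t = 8/3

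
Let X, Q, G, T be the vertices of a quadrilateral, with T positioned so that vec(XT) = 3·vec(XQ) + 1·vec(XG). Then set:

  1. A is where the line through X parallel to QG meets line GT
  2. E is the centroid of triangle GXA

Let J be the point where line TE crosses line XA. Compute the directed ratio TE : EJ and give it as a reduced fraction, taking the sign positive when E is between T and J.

TE:EJ = 11

Work in coordinates with X = (0, 0), Q = (1, 0), G = (0, 1), T = (3, 1).
1. A is where the line through X parallel to QG meets line GT ⇒ A = (-1, 1)
2. E is the centroid of triangle GXA ⇒ E = (-1/3, 2/3)
line TE meets XA at J = (-7/11, 7/11)
E = T + t·(J−T) with t = 11/12, so TE:EJ = 11/12:1/12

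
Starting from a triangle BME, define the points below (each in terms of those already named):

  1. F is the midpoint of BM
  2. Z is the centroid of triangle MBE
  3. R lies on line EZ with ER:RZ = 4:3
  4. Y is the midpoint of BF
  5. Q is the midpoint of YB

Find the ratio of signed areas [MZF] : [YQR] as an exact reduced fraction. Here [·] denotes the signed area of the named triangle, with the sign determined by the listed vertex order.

[MZF]:[YQR] = -28/13

Assign B = (0, 0), M = (1, 0), E = (0, 1) — the answer is frame-independent, so this choice is without loss of generality.
1. F is the midpoint of BM ⇒ F = (1/2, 0)
2. Z is the centroid of triangle MBE ⇒ Z = (1/3, 1/3)
3. R lies on line EZ with ER:RZ = 4:3 ⇒ R = (4/21, 13/21)
4. Y is the midpoint of BF ⇒ Y = (1/4, 0)
5. Q is the midpoint of YB ⇒ Q = (1/8, 0)
2·[MZF] = 1/6, 2·[YQR] = -13/168
[MZF]:[YQR] = 1/6:-13/168 = -28/13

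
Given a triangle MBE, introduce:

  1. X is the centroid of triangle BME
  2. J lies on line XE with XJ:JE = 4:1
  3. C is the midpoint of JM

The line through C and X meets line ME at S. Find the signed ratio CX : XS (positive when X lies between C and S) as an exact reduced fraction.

CX:XS = -9/10

Work in coordinates with M = (0, 0), B = (1, 0), E = (0, 1).
1. X is the centroid of triangle BME ⇒ X = (1/3, 1/3)
2. J lies on line XE with XJ:JE = 4:1 ⇒ J = (1/15, 13/15)
3. C is the midpoint of JM ⇒ C = (1/30, 13/30)
line CX meets ME at S = (0, 4/9)
X = C + t·(S−C) with t = -9, so CX:XS = -9:10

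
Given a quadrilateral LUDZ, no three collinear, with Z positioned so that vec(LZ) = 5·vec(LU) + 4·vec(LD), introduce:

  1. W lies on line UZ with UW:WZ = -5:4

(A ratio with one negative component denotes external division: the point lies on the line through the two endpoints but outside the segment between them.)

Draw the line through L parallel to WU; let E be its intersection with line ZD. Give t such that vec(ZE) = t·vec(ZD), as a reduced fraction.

Work in coordinates with L = (0, 0), U = (1, 0), D = (0, 1), Z = (5, 4).
1. W lies on line UZ with UW:WZ = -5:4 ⇒ W = (21, 20)
through L parallel to WU: direction (-20, -20); meets ZD at E = (5/2, 5/2)
E = Z + t·(D−Z) with t = 1/2

t = 1/2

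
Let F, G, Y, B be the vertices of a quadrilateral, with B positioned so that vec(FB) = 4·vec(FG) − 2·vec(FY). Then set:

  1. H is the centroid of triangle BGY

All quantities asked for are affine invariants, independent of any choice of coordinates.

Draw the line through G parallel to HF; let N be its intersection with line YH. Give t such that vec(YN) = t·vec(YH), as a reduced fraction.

Set F = (0, 0), G = (1, 0), Y = (0, 1), B = (4, -2); any affine frame gives the same invariant.
1. H is the centroid of triangle BGY ⇒ H = (5/3, -1/3)
through G parallel to HF: direction (-5/3, 1/3); meets YH at N = (4/3, -1/15)
N = Y + t·(H−Y) with t = 4/5

t = 4/5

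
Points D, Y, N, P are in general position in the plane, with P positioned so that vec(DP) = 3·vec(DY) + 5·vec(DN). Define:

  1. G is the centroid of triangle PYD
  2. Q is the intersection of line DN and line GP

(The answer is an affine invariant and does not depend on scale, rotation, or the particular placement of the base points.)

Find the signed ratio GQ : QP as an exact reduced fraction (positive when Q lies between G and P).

GQ:QP = -4/9

Assign D = (0, 0), Y = (1, 0), N = (0, 1), P = (3, 5) — the answer is frame-independent, so this choice is without loss of generality.
1. G is the centroid of triangle PYD ⇒ G = (4/3, 5/3)
2. Q is the intersection of line DN and line GP ⇒ Q = (0, -1)
Q = G + t·(P−G) with t = -4/5, so GQ:QP = t:(1−t) = -4/5:9/5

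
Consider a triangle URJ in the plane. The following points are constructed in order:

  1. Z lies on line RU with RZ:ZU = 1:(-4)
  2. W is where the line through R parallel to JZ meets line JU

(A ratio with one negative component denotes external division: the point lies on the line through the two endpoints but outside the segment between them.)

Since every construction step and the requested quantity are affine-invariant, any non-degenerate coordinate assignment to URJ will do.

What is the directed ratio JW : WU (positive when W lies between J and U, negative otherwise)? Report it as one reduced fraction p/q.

Choose coordinates U = (0, 0), R = (1, 0), J = (0, 1).
1. Z lies on line RU with RZ:ZU = 1:(-4) ⇒ Z = (4/3, 0)
2. W is where the line through R parallel to JZ meets line JU ⇒ W = (0, 3/4)
W = J + t·(U−J) with t = 1/4, so JW:WU = t:(1−t) = 1/4:3/4

JW:WU = 1/3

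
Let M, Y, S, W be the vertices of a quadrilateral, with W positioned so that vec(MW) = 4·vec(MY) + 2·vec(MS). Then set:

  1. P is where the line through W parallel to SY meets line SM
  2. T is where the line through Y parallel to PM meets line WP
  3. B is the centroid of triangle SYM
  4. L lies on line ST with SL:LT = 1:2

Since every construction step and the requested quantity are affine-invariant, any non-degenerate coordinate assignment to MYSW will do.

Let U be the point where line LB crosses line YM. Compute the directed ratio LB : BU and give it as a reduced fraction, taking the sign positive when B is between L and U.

Assign M = (0, 0), Y = (1, 0), S = (0, 1), W = (4, 2) — the answer is frame-independent, so this choice is without loss of generality.
1. P is where the line through W parallel to SY meets line SM ⇒ P = (0, 6)
2. T is where the line through Y parallel to PM meets line WP ⇒ T = (1, 5)
3. B is the centroid of triangle SYM ⇒ B = (1/3, 1/3)
4. L lies on line ST with SL:LT = 1:2 ⇒ L = (1/3, 7/3)
line LB meets YM at U = (1/3, 0)
B = L + t·(U−L) with t = 6/7, so LB:BU = 6/7:1/7

LB:BU = 6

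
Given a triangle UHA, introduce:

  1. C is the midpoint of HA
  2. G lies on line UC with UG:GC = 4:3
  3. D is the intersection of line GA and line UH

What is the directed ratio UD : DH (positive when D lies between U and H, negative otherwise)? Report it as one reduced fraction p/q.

Work in coordinates with U = (0, 0), H = (1, 0), A = (0, 1).
1. C is the midpoint of HA ⇒ C = (1/2, 1/2)
2. G lies on line UC with UG:GC = 4:3 ⇒ G = (2/7, 2/7)
3. D is the intersection of line GA and line UH ⇒ D = (2/5, 0)
D = U + t·(H−U) with t = 2/5, so UD:DH = t:(1−t) = 2/5:3/5

UD:DH = 2/3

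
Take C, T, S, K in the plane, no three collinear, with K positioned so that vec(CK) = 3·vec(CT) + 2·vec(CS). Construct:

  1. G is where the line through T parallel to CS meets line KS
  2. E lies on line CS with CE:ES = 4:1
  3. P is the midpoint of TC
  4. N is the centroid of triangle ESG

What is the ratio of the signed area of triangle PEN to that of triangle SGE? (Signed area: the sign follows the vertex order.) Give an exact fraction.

[PEN]:[SGE] = 35/18

Choose coordinates C = (0, 0), T = (1, 0), S = (0, 1), K = (3, 2).
1. G is where the line through T parallel to CS meets line KS ⇒ G = (1, 4/3)
2. E lies on line CS with CE:ES = 4:1 ⇒ E = (0, 4/5)
3. P is the midpoint of TC ⇒ P = (1/2, 0)
4. N is the centroid of triangle ESG ⇒ N = (1/3, 47/45)
2·[PEN] = -7/18, 2·[SGE] = -1/5
[PEN]:[SGE] = -7/18:-1/5 = 35/18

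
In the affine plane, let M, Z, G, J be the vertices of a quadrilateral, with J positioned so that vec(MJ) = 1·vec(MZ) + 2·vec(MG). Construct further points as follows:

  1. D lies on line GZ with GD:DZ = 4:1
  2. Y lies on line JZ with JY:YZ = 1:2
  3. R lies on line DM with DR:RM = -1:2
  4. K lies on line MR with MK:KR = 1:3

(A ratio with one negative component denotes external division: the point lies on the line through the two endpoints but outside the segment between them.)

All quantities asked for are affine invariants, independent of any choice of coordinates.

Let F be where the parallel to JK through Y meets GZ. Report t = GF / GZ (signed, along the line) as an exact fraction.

Assign M = (0, 0), Z = (1, 0), G = (0, 1), J = (1, 2) — the answer is frame-independent, so this choice is without loss of generality.
1. D lies on line GZ with GD:DZ = 4:1 ⇒ D = (4/5, 1/5)
2. Y lies on line JZ with JY:YZ = 1:2 ⇒ Y = (1, 4/3)
3. R lies on line DM with DR:RM = -1:2 ⇒ R = (8/5, 2/5)
4. K lies on line MR with MK:KR = 1:3 ⇒ K = (2/5, 1/10)
through Y parallel to JK: direction (-3/5, -19/10); meets GZ at F = (17/25, 8/25)
F = G + t·(Z−G) with t = 17/25

t = 17/25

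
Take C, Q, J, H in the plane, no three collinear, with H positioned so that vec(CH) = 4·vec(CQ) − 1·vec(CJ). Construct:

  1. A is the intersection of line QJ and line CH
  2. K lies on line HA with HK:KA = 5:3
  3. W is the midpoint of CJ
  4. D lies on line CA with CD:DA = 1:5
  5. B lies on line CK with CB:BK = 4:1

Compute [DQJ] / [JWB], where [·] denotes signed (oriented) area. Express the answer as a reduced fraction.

Assign C = (0, 0), Q = (1, 0), J = (0, 1), H = (4, -1) — the answer is frame-independent, so this choice is without loss of generality.
1. A is the intersection of line QJ and line CH ⇒ A = (4/3, -1/3)
2. K lies on line HA with HK:KA = 5:3 ⇒ K = (7/3, -7/12)
3. W is the midpoint of CJ ⇒ W = (0, 1/2)
4. D lies on line CA with CD:DA = 1:5 ⇒ D = (2/9, -1/18)
5. B lies on line CK with CB:BK = 4:1 ⇒ B = (28/15, -7/15)
2·[DQJ] = 5/6, 2·[JWB] = 14/15
[DQJ]:[JWB] = 5/6:14/15 = 25/28

[DQJ]:[JWB] = 25/28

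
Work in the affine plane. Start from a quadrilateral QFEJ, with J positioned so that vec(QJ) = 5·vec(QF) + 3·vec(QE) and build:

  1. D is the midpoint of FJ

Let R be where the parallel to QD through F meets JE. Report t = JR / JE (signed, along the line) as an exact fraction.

t = -2

Choose coordinates Q = (0, 0), F = (1, 0), E = (0, 1), J = (5, 3).
1. D is the midpoint of FJ ⇒ D = (3, 3/2)
through F parallel to QD: direction (3, 3/2); meets JE at R = (15, 7)
R = J + t·(E−J) with t = -2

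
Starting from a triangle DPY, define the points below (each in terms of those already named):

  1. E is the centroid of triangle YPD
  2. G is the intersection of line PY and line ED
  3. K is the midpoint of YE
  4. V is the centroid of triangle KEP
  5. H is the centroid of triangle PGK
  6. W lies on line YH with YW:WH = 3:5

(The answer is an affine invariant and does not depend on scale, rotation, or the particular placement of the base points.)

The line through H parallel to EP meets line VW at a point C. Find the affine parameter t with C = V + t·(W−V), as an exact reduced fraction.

Choose coordinates D = (0, 0), P = (1, 0), Y = (0, 1).
1. E is the centroid of triangle YPD ⇒ E = (1/3, 1/3)
2. G is the intersection of line PY and line ED ⇒ G = (1/2, 1/2)
3. K is the midpoint of YE ⇒ K = (1/6, 2/3)
4. V is the centroid of triangle KEP ⇒ V = (1/2, 1/3)
5. H is the centroid of triangle PGK ⇒ H = (5/9, 7/18)
6. W lies on line YH with YW:WH = 3:5 ⇒ W = (5/24, 37/48)
through H parallel to EP: direction (2/3, -1/3); meets VW at C = (5/12, 11/24)
C = V + t·(W−V) with t = 2/7

t = 2/7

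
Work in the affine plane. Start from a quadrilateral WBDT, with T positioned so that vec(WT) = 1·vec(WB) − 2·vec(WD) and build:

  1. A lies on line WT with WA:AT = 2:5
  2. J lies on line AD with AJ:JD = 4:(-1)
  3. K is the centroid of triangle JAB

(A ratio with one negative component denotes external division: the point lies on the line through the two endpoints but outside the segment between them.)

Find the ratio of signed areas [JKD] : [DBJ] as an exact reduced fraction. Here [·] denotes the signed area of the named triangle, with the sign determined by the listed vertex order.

[JKD]:[DBJ] = -1/3

Work in coordinates with W = (0, 0), B = (1, 0), D = (0, 1), T = (1, -2).
1. A lies on line WT with WA:AT = 2:5 ⇒ A = (2/7, -4/7)
2. J lies on line AD with AJ:JD = 4:(-1) ⇒ J = (-2/21, 32/21)
3. K is the centroid of triangle JAB ⇒ K = (25/63, 20/63)
2·[JKD] = -1/7, 2·[DBJ] = 3/7
[JKD]:[DBJ] = -1/7:3/7 = -1/3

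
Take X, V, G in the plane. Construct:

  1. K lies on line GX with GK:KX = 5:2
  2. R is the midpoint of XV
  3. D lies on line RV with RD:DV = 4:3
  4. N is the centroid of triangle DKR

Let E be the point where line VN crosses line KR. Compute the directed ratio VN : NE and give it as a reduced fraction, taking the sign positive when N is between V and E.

VN:NE = 17/4

Assign X = (0, 0), V = (1, 0), G = (0, 1) — the answer is frame-independent, so this choice is without loss of generality.
1. K lies on line GX with GK:KX = 5:2 ⇒ K = (0, 2/7)
2. R is the midpoint of XV ⇒ R = (1/2, 0)
3. D lies on line RV with RD:DV = 4:3 ⇒ D = (11/14, 0)
4. N is the centroid of triangle DKR ⇒ N = (3/7, 2/21)
line VN meets KR at E = (5/17, 2/17)
N = V + t·(E−V) with t = 17/21, so VN:NE = 17/21:4/21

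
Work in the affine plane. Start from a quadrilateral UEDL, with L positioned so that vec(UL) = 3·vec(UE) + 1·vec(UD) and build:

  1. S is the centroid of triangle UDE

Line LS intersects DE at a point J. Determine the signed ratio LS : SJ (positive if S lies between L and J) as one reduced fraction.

LS:SJ = -10

Set U = (0, 0), E = (1, 0), D = (0, 1), L = (3, 1); any affine frame gives the same invariant.
1. S is the centroid of triangle UDE ⇒ S = (1/3, 1/3)
line LS meets DE at J = (3/5, 2/5)
S = L + t·(J−L) with t = 10/9, so LS:SJ = 10/9:-1/9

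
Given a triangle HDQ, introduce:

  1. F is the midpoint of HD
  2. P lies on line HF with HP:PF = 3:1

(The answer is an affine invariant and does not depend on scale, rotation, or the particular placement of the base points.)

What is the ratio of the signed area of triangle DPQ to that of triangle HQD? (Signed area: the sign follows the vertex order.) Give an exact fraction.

Assign H = (0, 0), D = (1, 0), Q = (0, 1) — the answer is frame-independent, so this choice is without loss of generality.
1. F is the midpoint of HD ⇒ F = (1/2, 0)
2. P lies on line HF with HP:PF = 3:1 ⇒ P = (3/8, 0)
2·[DPQ] = -5/8, 2·[HQD] = -1
[DPQ]:[HQD] = -5/8:-1 = 5/8

[DPQ]:[HQD] = 5/8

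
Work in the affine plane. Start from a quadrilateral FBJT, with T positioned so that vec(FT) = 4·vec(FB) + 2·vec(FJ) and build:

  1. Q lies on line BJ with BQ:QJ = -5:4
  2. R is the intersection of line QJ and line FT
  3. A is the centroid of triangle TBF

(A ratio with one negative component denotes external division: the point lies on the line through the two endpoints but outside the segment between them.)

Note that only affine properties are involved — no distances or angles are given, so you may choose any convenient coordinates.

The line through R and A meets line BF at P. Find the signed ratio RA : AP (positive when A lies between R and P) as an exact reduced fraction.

RA:AP = -1/2

Set F = (0, 0), B = (1, 0), J = (0, 1), T = (4, 2); any affine frame gives the same invariant.
1. Q lies on line BJ with BQ:QJ = -5:4 ⇒ Q = (-4, 5)
2. R is the intersection of line QJ and line FT ⇒ R = (2/3, 1/3)
3. A is the centroid of triangle TBF ⇒ A = (5/3, 2/3)
line RA meets BF at P = (-1/3, 0)
A = R + t·(P−R) with t = -1, so RA:AP = -1:2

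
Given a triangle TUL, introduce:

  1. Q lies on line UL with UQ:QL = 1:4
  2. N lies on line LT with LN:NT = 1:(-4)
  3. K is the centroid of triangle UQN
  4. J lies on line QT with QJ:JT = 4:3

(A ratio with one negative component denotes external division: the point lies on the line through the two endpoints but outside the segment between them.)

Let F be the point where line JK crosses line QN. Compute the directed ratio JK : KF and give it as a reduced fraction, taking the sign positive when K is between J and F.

Set T = (0, 0), U = (1, 0), L = (0, 1); any affine frame gives the same invariant.
1. Q lies on line UL with UQ:QL = 1:4 ⇒ Q = (4/5, 1/5)
2. N lies on line LT with LN:NT = 1:(-4) ⇒ N = (0, 4/3)
3. K is the centroid of triangle UQN ⇒ K = (3/5, 23/45)
4. J lies on line QT with QJ:JT = 4:3 ⇒ J = (12/35, 3/35)
line JK meets QN at F = (588/995, 1481/2985)
K = J + t·(F−J) with t = 199/192, so JK:KF = 199/192:-7/192

JK:KF = -199/7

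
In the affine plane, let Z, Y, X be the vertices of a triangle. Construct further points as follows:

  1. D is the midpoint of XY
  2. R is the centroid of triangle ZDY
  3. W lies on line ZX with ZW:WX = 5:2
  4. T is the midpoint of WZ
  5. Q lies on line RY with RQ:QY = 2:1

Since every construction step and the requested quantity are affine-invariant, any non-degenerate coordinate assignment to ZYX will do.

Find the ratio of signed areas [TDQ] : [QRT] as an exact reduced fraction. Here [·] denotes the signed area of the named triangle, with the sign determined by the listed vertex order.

Assign Z = (0, 0), Y = (1, 0), X = (0, 1) — the answer is frame-independent, so this choice is without loss of generality.
1. D is the midpoint of XY ⇒ D = (1/2, 1/2)
2. R is the centroid of triangle ZDY ⇒ R = (1/2, 1/6)
3. W lies on line ZX with ZW:WX = 5:2 ⇒ W = (0, 5/7)
4. T is the midpoint of WZ ⇒ T = (0, 5/14)
5. Q lies on line RY with RQ:QY = 2:1 ⇒ Q = (5/6, 1/18)
2·[TDQ] = -17/63, 2·[QRT] = -1/126
[TDQ]:[QRT] = -17/63:-1/126 = 34

[TDQ]:[QRT] = 34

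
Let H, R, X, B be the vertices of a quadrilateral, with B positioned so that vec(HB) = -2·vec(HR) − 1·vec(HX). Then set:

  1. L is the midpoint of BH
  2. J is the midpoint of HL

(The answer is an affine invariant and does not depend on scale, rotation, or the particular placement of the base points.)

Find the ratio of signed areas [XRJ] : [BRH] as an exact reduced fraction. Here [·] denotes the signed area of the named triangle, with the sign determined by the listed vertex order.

Set H = (0, 0), R = (1, 0), X = (0, 1), B = (-2, -1); any affine frame gives the same invariant.
1. L is the midpoint of BH ⇒ L = (-1, -1/2)
2. J is the midpoint of HL ⇒ J = (-1/2, -1/4)
2·[XRJ] = -7/4, 2·[BRH] = 1
[XRJ]:[BRH] = -7/4:1 = -7/4

[XRJ]:[BRH] = -7/4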